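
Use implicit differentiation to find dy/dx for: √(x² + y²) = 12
Differentiate the relation implicitly: treat y = y(x) and apply the chain rule, so every y-derivative picks up a y' = dy/dx factor.

With everything moved to the left-hand side, differentiate term by term:
  d/dx[√(x^2 + y^2)] = (x + y·y')/√(x^2 + y^2)
  d/dx[-12] = 0

Separating the contributions that come from x directly and those that come through y:
  without y':      x/√(x^2 + y^2)
  multiplying y':  y/√(x^2 + y^2)

so (x/√(x^2 + y^2)) + (y/√(x^2 + y^2))·y' = 0, and therefore
  dy/dx = -(x/√(x^2 + y^2))/(y/√(x^2 + y^2)) = -x/y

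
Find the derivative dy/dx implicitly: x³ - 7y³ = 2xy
Differentiate the relation implicitly: treat y = y(x) and apply the chain rule, so every y-derivative picks up a y' = dy/dx factor.

With everything moved to the left-hand side, differentiate term by term:
  d/dx[x^3] = 3x^2
  d/dx[-2xy] = -2x·y' - 2y
  d/dx[-7y^3] = -21y^2·y'

Separating the contributions that come from x directly and those that come through y:
  without y':      3x^2 - 2y
  multiplying y':  -2x - 21y^2

so (3x^2 - 2y) + (-2x - 21y^2)·y' = 0, and therefore
  dy/dx = -(3x^2 - 2y)/(-2x - 21y^2) = (3x^2 - 2y)/(2x + 21y^2)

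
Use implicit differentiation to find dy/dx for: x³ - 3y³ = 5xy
Apply d/dx to both sides, remembering that y depends on x. Each occurrence of y therefore brings in a y' = dy/dx via the chain rule.

With F(x, y) equal to the left-hand side minus the right, differentiate F term by term:
  d/dx[x^3] = 3x^2
  d/dx[-5xy] = -5x·y' - 5y
  d/dx[-3y^3] = -9y^2·y'
Adding these up, d/dx[F] = 0 becomes
  (3x^2 - 5y) + (-5x - 9y^2)·y' = 0,
so isolating y',
  dy/dx = -(3x^2 - 5y)/(-5x - 9y^2) = (3x^2 - 5y)/(5x + 9y^2)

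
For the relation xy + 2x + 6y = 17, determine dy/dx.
Differentiate the relation implicitly: treat y = y(x) and apply the chain rule, so every y-derivative picks up a y' = dy/dx factor.

With everything moved to the left-hand side, differentiate term by term:
  d/dx[xy] = x·y' + y
  d/dx[2x] = 2
  d/dx[6y] = 6·y'
  d/dx[-17] = 0

Separating the contributions that come from x directly and those that come through y:
  without y':      y + 2
  multiplying y':  x + 6

so (y + 2) + (x + 6)·y' = 0, and therefore
  dy/dx = -(y + 2)/(x + 6) = (-y - 2)/(x + 6)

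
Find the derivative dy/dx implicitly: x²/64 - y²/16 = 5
Apply d/dx to both sides, remembering that y depends on x. Each occurrence of y therefore brings in a y' = dy/dx via the chain rule.

With F(x, y) equal to the left-hand side minus the right, differentiate F term by term:
  d/dx[x^2/64] = x/32
  d/dx[-y^2/16] = -y·y'/8
  d/dx[-5] = 0
Adding these up, d/dx[F] = 0 becomes
  (x/32) + (-y/8)·y' = 0,
so isolating y',
  dy/dx = -(x/32)/(-y/8) = x/(4y)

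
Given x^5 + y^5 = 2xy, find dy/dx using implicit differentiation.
Differentiate the relation implicitly: treat y = y(x) and apply the chain rule, so every y-derivative picks up a y' = dy/dx factor.

With everything moved to the left-hand side, differentiate term by term:
  d/dx[x^5] = 5x^4
  d/dx[-2xy] = -2x·y' - 2y
  d/dx[y^5] = 5y^4·y'

Separating the contributions that come from x directly and those that come through y:
  without y':      5x^4 - 2y
  multiplying y':  -2x + 5y^4

so (5x^4 - 2y) + (-2x + 5y^4)·y' = 0, and therefore
  dy/dx = -(5x^4 - 2y)/(-2x + 5y^4) = (5x^4 - 2y)/(2x - 5y^4)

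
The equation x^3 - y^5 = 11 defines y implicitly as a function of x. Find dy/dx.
Differentiate both sides with respect to x, treating y as y(x). By the chain rule, any term containing y contributes a factor of y' = dy/dx when we differentiate it.

Move every term to one side and write the relation as F(x, y) = 0. Term by term,
  d/dx[x^3] = 3x^2
  d/dx[-y^5] = -5y^4·y'
  d/dx[-11] = 0

The pieces without y' make up ∂F/∂x and the coefficient of y' is ∂F/∂y:
  ∂F/∂x = 3x^2,
  ∂F/∂y = -5y^4.

Since d/dx[F] = ∂F/∂x + (∂F/∂y)·y' = 0, solve for y':
  (∂F/∂y)·y' = -∂F/∂x
  dy/dx = -(∂F/∂x)/(∂F/∂y) = -(3x^2)/(-5y^4) = 3x^2/(5y^4)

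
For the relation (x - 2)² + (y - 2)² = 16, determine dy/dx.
Differentiate the relation implicitly: treat y = y(x) and apply the chain rule, so every y-derivative picks up a y' = dy/dx factor.

With everything moved to the left-hand side, differentiate term by term:
  d/dx[(x - 2)^2] = 2x - 4
  d/dx[(y - 2)^2] = 2·y'(y - 2)
  d/dx[-16] = 0

Separating the contributions that come from x directly and those that come through y:
  without y':      2x - 4
  multiplying y':  2y - 4

so (2x - 4) + (2y - 4)·y' = 0, and therefore
  dy/dx = -(2x - 4)/(2y - 4) = (2 - x)/(y - 2)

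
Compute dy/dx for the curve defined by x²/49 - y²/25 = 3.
Differentiate both sides with respect to x, treating y as y(x). By the chain rule, any term containing y contributes a factor of y' = dy/dx when we differentiate it.

Move every term to one side and write the relation as F(x, y) = 0. Term by term,
  d/dx[x^2/49] = 2x/49
  d/dx[-y^2/25] = -2y·y'/25
  d/dx[-3] = 0

The pieces without y' make up ∂F/∂x and the coefficient of y' is ∂F/∂y:
  ∂F/∂x = 2x/49,
  ∂F/∂y = -2y/25.

Since d/dx[F] = ∂F/∂x + (∂F/∂y)·y' = 0, solve for y':
  (∂F/∂y)·y' = -∂F/∂x
  dy/dx = -(∂F/∂x)/(∂F/∂y) = -(2x/49)/(-2y/25) = 25x/(49y)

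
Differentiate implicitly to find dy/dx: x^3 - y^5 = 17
Differentiate both sides with respect to x, treating y as y(x). By the chain rule, any term containing y contributes a factor of y' = dy/dx when we differentiate it.

Move every term to one side and write the relation as F(x, y) = 0. Term by term,
  d/dx[x^3] = 3x^2
  d/dx[-y^5] = -5y^4·y'
  d/dx[-17] = 0

The pieces without y' make up ∂F/∂x and the coefficient of y' is ∂F/∂y:
  ∂F/∂x = 3x^2,
  ∂F/∂y = -5y^4.

Since d/dx[F] = ∂F/∂x + (∂F/∂y)·y' = 0, solve for y':
  (∂F/∂y)·y' = -∂F/∂x
  dy/dx = -(∂F/∂x)/(∂F/∂y) = -(3x^2)/(-5y^4) = 3x^2/(5y^4)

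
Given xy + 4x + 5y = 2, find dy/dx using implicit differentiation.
Take d/dx of both sides. Since y is implicitly a function of x, the chain rule attaches a y' = dy/dx factor whenever we differentiate through y.

Set F(x, y) = (left side) − (right side), so the curve is F = 0. Differentiating each term of F:
  d/dx[xy] = x·y' + y
  d/dx[4x] = 4
  d/dx[5y] = 5·y'
  d/dx[-2] = 0

Collecting, the y'-free part is the partial derivative in x and the y' coefficient is the partial derivative in y:
  ∂F/∂x = y + 4
  ∂F/∂y = x + 5

so d/dx[F(x, y(x))] = ∂F/∂x + (∂F/∂y)·y' = 0. Rearranging,
  dy/dx = -(∂F/∂x)/(∂F/∂y) = -(y + 4)/(x + 5) = (-y - 4)/(x + 5)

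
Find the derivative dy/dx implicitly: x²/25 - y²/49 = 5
Apply d/dx to both sides, remembering that y depends on x. Each occurrence of y therefore brings in a y' = dy/dx via the chain rule.

With F(x, y) equal to the left-hand side minus the right, differentiate F term by term:
  d/dx[x^2/25] = 2x/25
  d/dx[-y^2/49] = -2y·y'/49
  d/dx[-5] = 0
Adding these up, d/dx[F] = 0 becomes
  (2x/25) + (-2y/49)·y' = 0,
so isolating y',
  dy/dx = -(2x/25)/(-2y/49) = 49x/(25y)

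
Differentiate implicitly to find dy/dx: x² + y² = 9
Differentiate both sides with respect to x, treating y as y(x). By the chain rule, any term containing y contributes a factor of y' = dy/dx when we differentiate it.

Move every term to one side and write the relation as F(x, y) = 0. Term by term,
  d/dx[x^2] = 2x
  d/dx[y^2] = 2y·y'
  d/dx[-9] = 0

The pieces without y' make up ∂F/∂x and the coefficient of y' is ∂F/∂y:
  ∂F/∂x = 2x,
  ∂F/∂y = 2y.

Since d/dx[F] = ∂F/∂x + (∂F/∂y)·y' = 0, solve for y':
  (∂F/∂y)·y' = -∂F/∂x
  dy/dx = -(∂F/∂x)/(∂F/∂y) = -(2x)/(2y) = -x/y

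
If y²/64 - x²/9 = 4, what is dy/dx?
Differentiate the relation implicitly: treat y = y(x) and apply the chain rule, so every y-derivative picks up a y' = dy/dx factor.

With everything moved to the left-hand side, differentiate term by term:
  d/dx[-x^2/9] = -2x/9
  d/dx[y^2/64] = y·y'/32
  d/dx[-4] = 0

Separating the contributions that come from x directly and those that come through y:
  without y':      -2x/9
  multiplying y':  y/32

so (-2x/9) + (y/32)·y' = 0, and therefore
  dy/dx = -(-2x/9)/(y/32) = 64x/(9y)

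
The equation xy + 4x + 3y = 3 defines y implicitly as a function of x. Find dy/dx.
Differentiate both sides with respect to x, treating y as y(x). By the chain rule, any term containing y contributes a factor of y' = dy/dx when we differentiate it.

Move every term to one side and write the relation as F(x, y) = 0. Term by term,
  d/dx[xy] = x·y' + y
  d/dx[4x] = 4
  d/dx[3y] = 3·y'
  d/dx[-3] = 0

The pieces without y' make up ∂F/∂x and the coefficient of y' is ∂F/∂y:
  ∂F/∂x = y + 4,
  ∂F/∂y = x + 3.

Since d/dx[F] = ∂F/∂x + (∂F/∂y)·y' = 0, solve for y':
  (∂F/∂y)·y' = -∂F/∂x
  dy/dx = -(∂F/∂x)/(∂F/∂y) = -(y + 4)/(x + 3) = (-y - 4)/(x + 3)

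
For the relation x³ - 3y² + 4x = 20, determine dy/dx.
Differentiate the relation implicitly: treat y = y(x) and apply the chain rule, so every y-derivative picks up a y' = dy/dx factor.

With everything moved to the left-hand side, differentiate term by term:
  d/dx[x^3] = 3x^2
  d/dx[4x] = 4
  d/dx[-3y^2] = -6y·y'
  d/dx[-20] = 0

Separating the contributions that come from x directly and those that come through y:
  without y':      3x^2 + 4
  multiplying y':  -6y

so (3x^2 + 4) + (-6y)·y' = 0, and therefore
  dy/dx = -(3x^2 + 4)/(-6y) = (3x^2 + 4)/(6y)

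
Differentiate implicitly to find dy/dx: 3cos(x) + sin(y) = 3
Take d/dx of both sides. Since y is implicitly a function of x, the chain rule attaches a y' = dy/dx factor whenever we differentiate through y.

Set F(x, y) = (left side) − (right side), so the curve is F = 0. Differentiating each term of F:
  d/dx[sin(y)] = y'·cos(y)
  d/dx[3cos(x)] = -3sin(x)
  d/dx[-3] = 0

Collecting, the y'-free part is the partial derivative in x and the y' coefficient is the partial derivative in y:
  ∂F/∂x = -3sin(x)
  ∂F/∂y = cos(y)

so d/dx[F(x, y(x))] = ∂F/∂x + (∂F/∂y)·y' = 0. Rearranging,
  dy/dx = -(∂F/∂x)/(∂F/∂y) = -(-3sin(x))/(cos(y)) = 3sin(x)/cos(y)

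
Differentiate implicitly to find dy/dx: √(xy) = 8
Differentiate the relation implicitly: treat y = y(x) and apply the chain rule, so every y-derivative picks up a y' = dy/dx factor.

With everything moved to the left-hand side, differentiate term by term:
  d/dx[√(xy)] = √(xy)(x·y'/2 + y/2)/(xy)
  d/dx[-8] = 0

Separating the contributions that come from x directly and those that come through y:
  without y':      √(xy)/(2x)
  multiplying y':  √(xy)/(2y)

so (√(xy)/(2x)) + (√(xy)/(2y))·y' = 0, and therefore
  dy/dx = -(√(xy)/(2x))/(√(xy)/(2y)) = -y/x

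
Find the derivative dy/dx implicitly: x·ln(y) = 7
Differentiate the relation implicitly: treat y = y(x) and apply the chain rule, so every y-derivative picks up a y' = dy/dx factor.

With everything moved to the left-hand side, differentiate term by term:
  d/dx[x·ln(y)] = x·y'/y + ln(y)
  d/dx[-7] = 0

Separating the contributions that come from x directly and those that come through y:
  without y':      ln(y)
  multiplying y':  x/y

so (ln(y)) + (x/y)·y' = 0, and therefore
  dy/dx = -(ln(y))/(x/y) = -y·ln(y)/x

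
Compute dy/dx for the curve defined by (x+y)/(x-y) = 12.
Differentiate both sides with respect to x, treating y as y(x). By the chain rule, any term containing y contributes a factor of y' = dy/dx when we differentiate it.

Move every term to one side and write the relation as F(x, y) = 0. Term by term,
  d/dx[(x + y)/(x - y)] = (y' + 1)/(x - y) + (x + y)(y' - 1)/(x - y)^2
  d/dx[-12] = 0

The pieces without y' make up ∂F/∂x and the coefficient of y' is ∂F/∂y:
  ∂F/∂x = 1/(x - y) - (x + y)/(x - y)^2,
  ∂F/∂y = 1/(x - y) + (x + y)/(x - y)^2.

Since d/dx[F] = ∂F/∂x + (∂F/∂y)·y' = 0, solve for y':
  (∂F/∂y)·y' = -∂F/∂x
  dy/dx = -(∂F/∂x)/(∂F/∂y) = -(1/(x - y) - (x + y)/(x - y)^2)/(1/(x - y) + (x + y)/(x - y)^2)
        = -(-2y/(x - y)^2)/(2x/(x - y)^2) = y/x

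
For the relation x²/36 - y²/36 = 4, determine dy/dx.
Differentiate the relation implicitly: treat y = y(x) and apply the chain rule, so every y-derivative picks up a y' = dy/dx factor.

With everything moved to the left-hand side, differentiate term by term:
  d/dx[x^2/36] = x/18
  d/dx[-y^2/36] = -y·y'/18
  d/dx[-4] = 0

Separating the contributions that come from x directly and those that come through y:
  without y':      x/18
  multiplying y':  -y/18

so (x/18) + (-y/18)·y' = 0, and therefore
  dy/dx = -(x/18)/(-y/18) = x/y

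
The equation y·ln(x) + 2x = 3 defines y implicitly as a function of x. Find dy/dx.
Differentiate the relation implicitly: treat y = y(x) and apply the chain rule, so every y-derivative picks up a y' = dy/dx factor.

With everything moved to the left-hand side, differentiate term by term:
  d/dx[2x] = 2
  d/dx[y·ln(x)] = y'·ln(x) + y/x
  d/dx[-3] = 0

Separating the contributions that come from x directly and those that come through y:
  without y':      2 + y/x
  multiplying y':  ln(x)

so (2 + y/x) + (ln(x))·y' = 0, and therefore
  dy/dx = -(2 + y/x)/(ln(x))
        = -((2x + y)/x)/(ln(x)) = (-2x - y)/(x·ln(x))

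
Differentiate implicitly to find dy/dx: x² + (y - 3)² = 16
Differentiate both sides with respect to x, treating y as y(x). By the chain rule, any term containing y contributes a factor of y' = dy/dx when we differentiate it.

Move every term to one side and write the relation as F(x, y) = 0. Term by term,
  d/dx[x^2] = 2x
  d/dx[(y - 3)^2] = 2·y'(y - 3)
  d/dx[-16] = 0

The pieces without y' make up ∂F/∂x and the coefficient of y' is ∂F/∂y:
  ∂F/∂x = 2x,
  ∂F/∂y = 2y - 6.

Since d/dx[F] = ∂F/∂x + (∂F/∂y)·y' = 0, solve for y':
  (∂F/∂y)·y' = -∂F/∂x
  dy/dx = -(∂F/∂x)/(∂F/∂y) = -(2x)/(2y - 6) = -x/(y - 3)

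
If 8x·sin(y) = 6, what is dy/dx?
Apply d/dx to both sides, remembering that y depends on x. Each occurrence of y therefore brings in a y' = dy/dx via the chain rule.

With F(x, y) equal to the left-hand side minus the right, differentiate F term by term:
  d/dx[8x·sin(y)] = 8x·y'·cos(y) + 8sin(y)
  d/dx[-6] = 0
Adding these up, d/dx[F] = 0 becomes
  (8sin(y)) + (8x·cos(y))·y' = 0,
so isolating y',
  dy/dx = -(8sin(y))/(8x·cos(y)) = -tan(y)/x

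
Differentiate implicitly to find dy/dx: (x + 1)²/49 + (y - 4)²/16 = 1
Differentiate both sides with respect to x, treating y as y(x). By the chain rule, any term containing y contributes a factor of y' = dy/dx when we differentiate it.

Move every term to one side and write the relation as F(x, y) = 0. Term by term,
  d/dx[(x + 1)^2/49] = 2x/49 + 2/49
  d/dx[(y - 4)^2/16] = y'(y - 4)/8
  d/dx[-1] = 0

The pieces without y' make up ∂F/∂x and the coefficient of y' is ∂F/∂y:
  ∂F/∂x = 2x/49 + 2/49,
  ∂F/∂y = y/8 - 1/2.

Since d/dx[F] = ∂F/∂x + (∂F/∂y)·y' = 0, solve for y':
  (∂F/∂y)·y' = -∂F/∂x
  dy/dx = -(∂F/∂x)/(∂F/∂y) = -(2x/49 + 2/49)/(y/8 - 1/2)
        = -(2(x + 1)/49)/((y - 4)/8) = 16(-x - 1)/(49(y - 4))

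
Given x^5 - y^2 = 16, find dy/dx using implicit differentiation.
Take d/dx of both sides. Since y is implicitly a function of x, the chain rule attaches a y' = dy/dx factor whenever we differentiate through y.

Set F(x, y) = (left side) − (right side), so the curve is F = 0. Differentiating each term of F:
  d/dx[x^5] = 5x^4
  d/dx[-y^2] = -2y·y'
  d/dx[-16] = 0

Collecting, the y'-free part is the partial derivative in x and the y' coefficient is the partial derivative in y:
  ∂F/∂x = 5x^4
  ∂F/∂y = -2y

so d/dx[F(x, y(x))] = ∂F/∂x + (∂F/∂y)·y' = 0. Rearranging,
  dy/dx = -(∂F/∂x)/(∂F/∂y) = -(5x^4)/(-2y) = 5x^4/(2y)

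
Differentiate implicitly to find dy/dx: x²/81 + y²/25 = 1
Differentiate the relation implicitly: treat y = y(x) and apply the chain rule, so every y-derivative picks up a y' = dy/dx factor.

With everything moved to the left-hand side, differentiate term by term:
  d/dx[x^2/81] = 2x/81
  d/dx[y^2/25] = 2y·y'/25
  d/dx[-1] = 0

Separating the contributions that come from x directly and those that come through y:
  without y':      2x/81
  multiplying y':  2y/25

so (2x/81) + (2y/25)·y' = 0, and therefore
  dy/dx = -(2x/81)/(2y/25) = -25x/(81y)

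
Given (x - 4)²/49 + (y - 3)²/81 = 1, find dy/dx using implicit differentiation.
Differentiate both sides with respect to x, treating y as y(x). By the chain rule, any term containing y contributes a factor of y' = dy/dx when we differentiate it.

Move every term to one side and write the relation as F(x, y) = 0. Term by term,
  d/dx[(x - 4)^2/49] = 2x/49 - 8/49
  d/dx[(y - 3)^2/81] = 2·y'(y - 3)/81
  d/dx[-1] = 0

The pieces without y' make up ∂F/∂x and the coefficient of y' is ∂F/∂y:
  ∂F/∂x = 2x/49 - 8/49,
  ∂F/∂y = 2y/81 - 2/27.

Since d/dx[F] = ∂F/∂x + (∂F/∂y)·y' = 0, solve for y':
  (∂F/∂y)·y' = -∂F/∂x
  dy/dx = -(∂F/∂x)/(∂F/∂y) = -(2x/49 - 8/49)/(2y/81 - 2/27)
        = -(2(x - 4)/49)/(2(y - 3)/81) = 81(4 - x)/(49(y - 3))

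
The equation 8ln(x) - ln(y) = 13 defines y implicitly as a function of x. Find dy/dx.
Take d/dx of both sides. Since y is implicitly a function of x, the chain rule attaches a y' = dy/dx factor whenever we differentiate through y.

Set F(x, y) = (left side) − (right side), so the curve is F = 0. Differentiating each term of F:
  d/dx[8ln(x)] = 8/x
  d/dx[-ln(y)] = -y'/y
  d/dx[-13] = 0

Collecting, the y'-free part is the partial derivative in x and the y' coefficient is the partial derivative in y:
  ∂F/∂x = 8/x
  ∂F/∂y = -1/y

so d/dx[F(x, y(x))] = ∂F/∂x + (∂F/∂y)·y' = 0. Rearranging,
  dy/dx = -(∂F/∂x)/(∂F/∂y) = -(8/x)/(-1/y) = 8y/x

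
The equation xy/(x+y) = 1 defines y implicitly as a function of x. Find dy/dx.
Differentiate both sides with respect to x, treating y as y(x). By the chain rule, any term containing y contributes a factor of y' = dy/dx when we differentiate it.

Move every term to one side and write the relation as F(x, y) = 0. Term by term,
  d/dx[xy/(x + y)] = xy(-y' - 1)/(x + y)^2 + x·y'/(x + y) + y/(x + y)
  d/dx[-1] = 0

The pieces without y' make up ∂F/∂x and the coefficient of y' is ∂F/∂y:
  ∂F/∂x = -xy/(x + y)^2 + y/(x + y),
  ∂F/∂y = -xy/(x + y)^2 + x/(x + y).

Since d/dx[F] = ∂F/∂x + (∂F/∂y)·y' = 0, solve for y':
  (∂F/∂y)·y' = -∂F/∂x
  dy/dx = -(∂F/∂x)/(∂F/∂y) = -(-xy/(x + y)^2 + y/(x + y))/(-xy/(x + y)^2 + x/(x + y))
        = -(y^2/(x + y)^2)/(x^2/(x + y)^2) = -y^2/x^2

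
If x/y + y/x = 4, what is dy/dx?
Differentiate both sides with respect to x, treating y as y(x). By the chain rule, any term containing y contributes a factor of y' = dy/dx when we differentiate it.

Move every term to one side and write the relation as F(x, y) = 0. Term by term,
  d/dx[x/y] = -x·y'/y^2 + 1/y
  d/dx[y/x] = y'/x - y/x^2
  d/dx[-4] = 0

The pieces without y' make up ∂F/∂x and the coefficient of y' is ∂F/∂y:
  ∂F/∂x = 1/y - y/x^2,
  ∂F/∂y = -x/y^2 + 1/x.

Since d/dx[F] = ∂F/∂x + (∂F/∂y)·y' = 0, solve for y':
  (∂F/∂y)·y' = -∂F/∂x
  dy/dx = -(∂F/∂x)/(∂F/∂y) = -(1/y - y/x^2)/(-x/y^2 + 1/x)
        = -((x - y)(x + y)/(x^2y))/(-(x - y)(x + y)/(xy^2)) = y/x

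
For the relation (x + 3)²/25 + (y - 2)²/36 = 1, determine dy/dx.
Differentiate both sides with respect to x, treating y as y(x). By the chain rule, any term containing y contributes a factor of y' = dy/dx when we differentiate it.

Move every term to one side and write the relation as F(x, y) = 0. Term by term,
  d/dx[(x + 3)^2/25] = 2x/25 + 6/25
  d/dx[(y - 2)^2/36] = y'(y - 2)/18
  d/dx[-1] = 0

The pieces without y' make up ∂F/∂x and the coefficient of y' is ∂F/∂y:
  ∂F/∂x = 2x/25 + 6/25,
  ∂F/∂y = y/18 - 1/9.

Since d/dx[F] = ∂F/∂x + (∂F/∂y)·y' = 0, solve for y':
  (∂F/∂y)·y' = -∂F/∂x
  dy/dx = -(∂F/∂x)/(∂F/∂y) = -(2x/25 + 6/25)/(y/18 - 1/9)
        = -(2(x + 3)/25)/((y - 2)/18) = 36(-x - 3)/(25(y - 2))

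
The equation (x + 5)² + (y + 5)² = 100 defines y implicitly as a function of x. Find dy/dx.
Apply d/dx to both sides, remembering that y depends on x. Each occurrence of y therefore brings in a y' = dy/dx via the chain rule.

With F(x, y) equal to the left-hand side minus the right, differentiate F term by term:
  d/dx[(x + 5)^2] = 2x + 10
  d/dx[(y + 5)^2] = 2·y'(y + 5)
  d/dx[-100] = 0
Adding these up, d/dx[F] = 0 becomes
  (2x + 10) + (2y + 10)·y' = 0,
so isolating y',
  dy/dx = -(2x + 10)/(2y + 10) = (-x - 5)/(y + 5)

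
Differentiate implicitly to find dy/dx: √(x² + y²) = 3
Take d/dx of both sides. Since y is implicitly a function of x, the chain rule attaches a y' = dy/dx factor whenever we differentiate through y.

Set F(x, y) = (left side) − (right side), so the curve is F = 0. Differentiating each term of F:
  d/dx[√(x^2 + y^2)] = (x + y·y')/√(x^2 + y^2)
  d/dx[-3] = 0

Collecting, the y'-free part is the partial derivative in x and the y' coefficient is the partial derivative in y:
  ∂F/∂x = x/√(x^2 + y^2)
  ∂F/∂y = y/√(x^2 + y^2)

so d/dx[F(x, y(x))] = ∂F/∂x + (∂F/∂y)·y' = 0. Rearranging,
  dy/dx = -(∂F/∂x)/(∂F/∂y) = -(x/√(x^2 + y^2))/(y/√(x^2 + y^2)) = -x/y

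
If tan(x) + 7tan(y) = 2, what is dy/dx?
Differentiate both sides with respect to x, treating y as y(x). By the chain rule, any term containing y contributes a factor of y' = dy/dx when we differentiate it.

Move every term to one side and write the relation as F(x, y) = 0. Term by term,
  d/dx[tan(x)] = tan(x)^2 + 1
  d/dx[7tan(y)] = 7·y'(tan(y)^2 + 1)
  d/dx[-2] = 0

The pieces without y' make up ∂F/∂x and the coefficient of y' is ∂F/∂y:
  ∂F/∂x = tan(x)^2 + 1,
  ∂F/∂y = 7tan(y)^2 + 7.

Since d/dx[F] = ∂F/∂x + (∂F/∂y)·y' = 0, solve for y':
  (∂F/∂y)·y' = -∂F/∂x
  dy/dx = -(∂F/∂x)/(∂F/∂y) = -(tan(x)^2 + 1)/(7tan(y)^2 + 7) = -cos(y)^2/(7cos(x)^2)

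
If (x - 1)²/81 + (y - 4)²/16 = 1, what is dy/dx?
Differentiate both sides with respect to x, treating y as y(x). By the chain rule, any term containing y contributes a factor of y' = dy/dx when we differentiate it.

Move every term to one side and write the relation as F(x, y) = 0. Term by term,
  d/dx[(x - 1)^2/81] = 2x/81 - 2/81
  d/dx[(y - 4)^2/16] = y'(y - 4)/8
  d/dx[-1] = 0

The pieces without y' make up ∂F/∂x and the coefficient of y' is ∂F/∂y:
  ∂F/∂x = 2x/81 - 2/81,
  ∂F/∂y = y/8 - 1/2.

Since d/dx[F] = ∂F/∂x + (∂F/∂y)·y' = 0, solve for y':
  (∂F/∂y)·y' = -∂F/∂x
  dy/dx = -(∂F/∂x)/(∂F/∂y) = -(2x/81 - 2/81)/(y/8 - 1/2)
        = -(2(x - 1)/81)/((y - 4)/8) = 16(1 - x)/(81(y - 4))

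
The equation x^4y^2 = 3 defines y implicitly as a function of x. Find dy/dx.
Take d/dx of both sides. Since y is implicitly a function of x, the chain rule attaches a y' = dy/dx factor whenever we differentiate through y.

Set F(x, y) = (left side) − (right side), so the curve is F = 0. Differentiating each term of F:
  d/dx[x^4y^2] = 2x^4y·y' + 4x^3y^2
  d/dx[-3] = 0

Collecting, the y'-free part is the partial derivative in x and the y' coefficient is the partial derivative in y:
  ∂F/∂x = 4x^3y^2
  ∂F/∂y = 2x^4y

so d/dx[F(x, y(x))] = ∂F/∂x + (∂F/∂y)·y' = 0. Rearranging,
  dy/dx = -(∂F/∂x)/(∂F/∂y) = -(4x^3y^2)/(2x^4y) = -2y/x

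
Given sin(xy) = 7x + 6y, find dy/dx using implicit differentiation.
Apply d/dx to both sides, remembering that y depends on x. Each occurrence of y therefore brings in a y' = dy/dx via the chain rule.

With F(x, y) equal to the left-hand side minus the right, differentiate F term by term:
  d/dx[-7x] = -7
  d/dx[-6y] = -6·y'
  d/dx[sin(xy)] = (x·y' + y)·cos(xy)
Adding these up, d/dx[F] = 0 becomes
  (y·cos(xy) - 7) + (x·cos(xy) - 6)·y' = 0,
so isolating y',
  dy/dx = -(y·cos(xy) - 7)/(x·cos(xy) - 6) = (-y·cos(xy) + 7)/(x·cos(xy) - 6)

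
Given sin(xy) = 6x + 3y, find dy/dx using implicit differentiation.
Take d/dx of both sides. Since y is implicitly a function of x, the chain rule attaches a y' = dy/dx factor whenever we differentiate through y.

Set F(x, y) = (left side) − (right side), so the curve is F = 0. Differentiating each term of F:
  d/dx[-6x] = -6
  d/dx[-3y] = -3·y'
  d/dx[sin(xy)] = (x·y' + y)·cos(xy)

Collecting, the y'-free part is the partial derivative in x and the y' coefficient is the partial derivative in y:
  ∂F/∂x = y·cos(xy) - 6
  ∂F/∂y = x·cos(xy) - 3

so d/dx[F(x, y(x))] = ∂F/∂x + (∂F/∂y)·y' = 0. Rearranging,
  dy/dx = -(∂F/∂x)/(∂F/∂y) = -(y·cos(xy) - 6)/(x·cos(xy) - 3) = (-y·cos(xy) + 6)/(x·cos(xy) - 3)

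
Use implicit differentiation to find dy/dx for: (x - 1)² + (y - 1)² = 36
Differentiate the relation implicitly: treat y = y(x) and apply the chain rule, so every y-derivative picks up a y' = dy/dx factor.

With everything moved to the left-hand side, differentiate term by term:
  d/dx[(x - 1)^2] = 2x - 2
  d/dx[(y - 1)^2] = 2·y'(y - 1)
  d/dx[-36] = 0

Separating the contributions that come from x directly and those that come through y:
  without y':      2x - 2
  multiplying y':  2y - 2

so (2x - 2) + (2y - 2)·y' = 0, and therefore
  dy/dx = -(2x - 2)/(2y - 2) = (1 - x)/(y - 1)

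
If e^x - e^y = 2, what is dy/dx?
Take d/dx of both sides. Since y is implicitly a function of x, the chain rule attaches a y' = dy/dx factor whenever we differentiate through y.

Set F(x, y) = (left side) − (right side), so the curve is F = 0. Differentiating each term of F:
  d/dx[e^(x)] = e^(x)
  d/dx[-e^(y)] = -y'·e^(y)
  d/dx[-2] = 0

Collecting, the y'-free part is the partial derivative in x and the y' coefficient is the partial derivative in y:
  ∂F/∂x = e^(x)
  ∂F/∂y = -e^(y)

so d/dx[F(x, y(x))] = ∂F/∂x + (∂F/∂y)·y' = 0. Rearranging,
  dy/dx = -(∂F/∂x)/(∂F/∂y) = -(e^(x))/(-e^(y)) = e^(x - y)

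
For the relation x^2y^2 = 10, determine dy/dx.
Differentiate both sides with respect to x, treating y as y(x). By the chain rule, any term containing y contributes a factor of y' = dy/dx when we differentiate it.

Move every term to one side and write the relation as F(x, y) = 0. Term by term,
  d/dx[x^2y^2] = 2x^2y·y' + 2xy^2
  d/dx[-10] = 0

The pieces without y' make up ∂F/∂x and the coefficient of y' is ∂F/∂y:
  ∂F/∂x = 2xy^2,
  ∂F/∂y = 2x^2y.

Since d/dx[F] = ∂F/∂x + (∂F/∂y)·y' = 0, solve for y':
  (∂F/∂y)·y' = -∂F/∂x
  dy/dx = -(∂F/∂x)/(∂F/∂y) = -(2xy^2)/(2x^2y) = -y/x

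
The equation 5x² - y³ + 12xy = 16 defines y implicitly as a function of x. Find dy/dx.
Differentiate the relation implicitly: treat y = y(x) and apply the chain rule, so every y-derivative picks up a y' = dy/dx factor.

With everything moved to the left-hand side, differentiate term by term:
  d/dx[5x^2] = 10x
  d/dx[12xy] = 12x·y' + 12y
  d/dx[-y^3] = -3y^2·y'
  d/dx[-16] = 0

Separating the contributions that come from x directly and those that come through y:
  without y':      10x + 12y
  multiplying y':  12x - 3y^2

so (10x + 12y) + (12x - 3y^2)·y' = 0, and therefore
  dy/dx = -(10x + 12y)/(12x - 3y^2) = 2(-5x - 6y)/(3(4x - y^2))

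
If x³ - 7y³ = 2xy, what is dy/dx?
Apply d/dx to both sides, remembering that y depends on x. Each occurrence of y therefore brings in a y' = dy/dx via the chain rule.

With F(x, y) equal to the left-hand side minus the right, differentiate F term by term:
  d/dx[x^3] = 3x^2
  d/dx[-2xy] = -2x·y' - 2y
  d/dx[-7y^3] = -21y^2·y'
Adding these up, d/dx[F] = 0 becomes
  (3x^2 - 2y) + (-2x - 21y^2)·y' = 0,
so isolating y',
  dy/dx = -(3x^2 - 2y)/(-2x - 21y^2) = (3x^2 - 2y)/(2x + 21y^2)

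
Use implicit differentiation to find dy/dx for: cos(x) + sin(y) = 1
Differentiate both sides with respect to x, treating y as y(x). By the chain rule, any term containing y contributes a factor of y' = dy/dx when we differentiate it.

Move every term to one side and write the relation as F(x, y) = 0. Term by term,
  d/dx[sin(y)] = y'·cos(y)
  d/dx[cos(x)] = -sin(x)
  d/dx[-1] = 0

The pieces without y' make up ∂F/∂x and the coefficient of y' is ∂F/∂y:
  ∂F/∂x = -sin(x),
  ∂F/∂y = cos(y).

Since d/dx[F] = ∂F/∂x + (∂F/∂y)·y' = 0, solve for y':
  (∂F/∂y)·y' = -∂F/∂x
  dy/dx = -(∂F/∂x)/(∂F/∂y) = -(-sin(x))/(cos(y)) = sin(x)/cos(y)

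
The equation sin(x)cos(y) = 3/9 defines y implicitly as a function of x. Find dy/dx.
Differentiate the relation implicitly: treat y = y(x) and apply the chain rule, so every y-derivative picks up a y' = dy/dx factor.

With everything moved to the left-hand side, differentiate term by term:
  d/dx[sin(x)·cos(y)] = -y'·sin(x)·sin(y) + cos(x)·cos(y)
  d/dx[-1/3] = 0

Separating the contributions that come from x directly and those that come through y:
  without y':      cos(x)·cos(y)
  multiplying y':  -sin(x)·sin(y)

so (cos(x)·cos(y)) + (-sin(x)·sin(y))·y' = 0, and therefore
  dy/dx = -(cos(x)·cos(y))/(-sin(x)·sin(y)) = 1/(tan(x)·tan(y))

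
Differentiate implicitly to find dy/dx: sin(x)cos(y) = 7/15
Apply d/dx to both sides, remembering that y depends on x. Each occurrence of y therefore brings in a y' = dy/dx via the chain rule.

With F(x, y) equal to the left-hand side minus the right, differentiate F term by term:
  d/dx[sin(x)·cos(y)] = -y'·sin(x)·sin(y) + cos(x)·cos(y)
  d/dx[-7/15] = 0
Adding these up, d/dx[F] = 0 becomes
  (cos(x)·cos(y)) + (-sin(x)·sin(y))·y' = 0,
so isolating y',
  dy/dx = -(cos(x)·cos(y))/(-sin(x)·sin(y)) = 1/(tan(x)·tan(y))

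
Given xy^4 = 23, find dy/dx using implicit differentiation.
Differentiate both sides with respect to x, treating y as y(x). By the chain rule, any term containing y contributes a factor of y' = dy/dx when we differentiate it.

Move every term to one side and write the relation as F(x, y) = 0. Term by term,
  d/dx[xy^4] = 4xy^3·y' + y^4
  d/dx[-23] = 0

The pieces without y' make up ∂F/∂x and the coefficient of y' is ∂F/∂y:
  ∂F/∂x = y^4,
  ∂F/∂y = 4xy^3.

Since d/dx[F] = ∂F/∂x + (∂F/∂y)·y' = 0, solve for y':
  (∂F/∂y)·y' = -∂F/∂x
  dy/dx = -(∂F/∂x)/(∂F/∂y) = -(y^4)/(4xy^3) = -y/(4x)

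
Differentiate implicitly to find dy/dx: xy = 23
Differentiate the relation implicitly: treat y = y(x) and apply the chain rule, so every y-derivative picks up a y' = dy/dx factor.

With everything moved to the left-hand side, differentiate term by term:
  d/dx[xy] = x·y' + y
  d/dx[-23] = 0

Separating the contributions that come from x directly and those that come through y:
  without y':      y
  multiplying y':  x

so (y) + (x)·y' = 0, and therefore
  dy/dx = -(y)/(x) = -y/x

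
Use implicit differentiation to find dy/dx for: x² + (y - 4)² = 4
Differentiate both sides with respect to x, treating y as y(x). By the chain rule, any term containing y contributes a factor of y' = dy/dx when we differentiate it.

Move every term to one side and write the relation as F(x, y) = 0. Term by term,
  d/dx[x^2] = 2x
  d/dx[(y - 4)^2] = 2·y'(y - 4)
  d/dx[-4] = 0

The pieces without y' make up ∂F/∂x and the coefficient of y' is ∂F/∂y:
  ∂F/∂x = 2x,
  ∂F/∂y = 2y - 8.

Since d/dx[F] = ∂F/∂x + (∂F/∂y)·y' = 0, solve for y':
  (∂F/∂y)·y' = -∂F/∂x
  dy/dx = -(∂F/∂x)/(∂F/∂y) = -(2x)/(2y - 8) = -x/(y - 4)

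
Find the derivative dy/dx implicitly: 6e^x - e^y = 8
Differentiate the relation implicitly: treat y = y(x) and apply the chain rule, so every y-derivative picks up a y' = dy/dx factor.

With everything moved to the left-hand side, differentiate term by term:
  d/dx[6e^(x)] = 6e^(x)
  d/dx[-e^(y)] = -y'·e^(y)
  d/dx[-8] = 0

Separating the contributions that come from x directly and those that come through y:
  without y':      6e^(x)
  multiplying y':  -e^(y)

so (6e^(x)) + (-e^(y))·y' = 0, and therefore
  dy/dx = -(6e^(x))/(-e^(y)) = 6e^(x - y)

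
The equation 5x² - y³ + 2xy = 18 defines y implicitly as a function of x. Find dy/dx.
Differentiate both sides with respect to x, treating y as y(x). By the chain rule, any term containing y contributes a factor of y' = dy/dx when we differentiate it.

Move every term to one side and write the relation as F(x, y) = 0. Term by term,
  d/dx[5x^2] = 10x
  d/dx[2xy] = 2x·y' + 2y
  d/dx[-y^3] = -3y^2·y'
  d/dx[-18] = 0

The pieces without y' make up ∂F/∂x and the coefficient of y' is ∂F/∂y:
  ∂F/∂x = 10x + 2y,
  ∂F/∂y = 2x - 3y^2.

Since d/dx[F] = ∂F/∂x + (∂F/∂y)·y' = 0, solve for y':
  (∂F/∂y)·y' = -∂F/∂x
  dy/dx = -(∂F/∂x)/(∂F/∂y) = -(10x + 2y)/(2x - 3y^2) = 2(-5x - y)/(2x - 3y^2)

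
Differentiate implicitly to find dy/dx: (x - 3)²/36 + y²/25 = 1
Differentiate both sides with respect to x, treating y as y(x). By the chain rule, any term containing y contributes a factor of y' = dy/dx when we differentiate it.

Move every term to one side and write the relation as F(x, y) = 0. Term by term,
  d/dx[y^2/25] = 2y·y'/25
  d/dx[(x - 3)^2/36] = x/18 - 1/6
  d/dx[-1] = 0

The pieces without y' make up ∂F/∂x and the coefficient of y' is ∂F/∂y:
  ∂F/∂x = x/18 - 1/6,
  ∂F/∂y = 2y/25.

Since d/dx[F] = ∂F/∂x + (∂F/∂y)·y' = 0, solve for y':
  (∂F/∂y)·y' = -∂F/∂x
  dy/dx = -(∂F/∂x)/(∂F/∂y) = -(x/18 - 1/6)/(2y/25)
        = -((x - 3)/18)/(2y/25) = 25(3 - x)/(36y)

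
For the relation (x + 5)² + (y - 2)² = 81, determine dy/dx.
Differentiate the relation implicitly: treat y = y(x) and apply the chain rule, so every y-derivative picks up a y' = dy/dx factor.

With everything moved to the left-hand side, differentiate term by term:
  d/dx[(x + 5)^2] = 2x + 10
  d/dx[(y - 2)^2] = 2·y'(y - 2)
  d/dx[-81] = 0

Separating the contributions that come from x directly and those that come through y:
  without y':      2x + 10
  multiplying y':  2y - 4

so (2x + 10) + (2y - 4)·y' = 0, and therefore
  dy/dx = -(2x + 10)/(2y - 4) = (-x - 5)/(y - 2)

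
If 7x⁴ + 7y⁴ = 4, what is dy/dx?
Differentiate the relation implicitly: treat y = y(x) and apply the chain rule, so every y-derivative picks up a y' = dy/dx factor.

With everything moved to the left-hand side, differentiate term by term:
  d/dx[7x^4] = 28x^3
  d/dx[7y^4] = 28y^3·y'
  d/dx[-4] = 0

Separating the contributions that come from x directly and those that come through y:
  without y':      28x^3
  multiplying y':  28y^3

so (28x^3) + (28y^3)·y' = 0, and therefore
  dy/dx = -(28x^3)/(28y^3) = -x^3/y^3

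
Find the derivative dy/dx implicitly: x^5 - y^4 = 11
Take d/dx of both sides. Since y is implicitly a function of x, the chain rule attaches a y' = dy/dx factor whenever we differentiate through y.

Set F(x, y) = (left side) − (right side), so the curve is F = 0. Differentiating each term of F:
  d/dx[x^5] = 5x^4
  d/dx[-y^4] = -4y^3·y'
  d/dx[-11] = 0

Collecting, the y'-free part is the partial derivative in x and the y' coefficient is the partial derivative in y:
  ∂F/∂x = 5x^4
  ∂F/∂y = -4y^3

so d/dx[F(x, y(x))] = ∂F/∂x + (∂F/∂y)·y' = 0. Rearranging,
  dy/dx = -(∂F/∂x)/(∂F/∂y) = -(5x^4)/(-4y^3) = 5x^4/(4y^3)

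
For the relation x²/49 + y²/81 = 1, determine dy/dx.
Take d/dx of both sides. Since y is implicitly a function of x, the chain rule attaches a y' = dy/dx factor whenever we differentiate through y.

Set F(x, y) = (left side) − (right side), so the curve is F = 0. Differentiating each term of F:
  d/dx[x^2/49] = 2x/49
  d/dx[y^2/81] = 2y·y'/81
  d/dx[-1] = 0

Collecting, the y'-free part is the partial derivative in x and the y' coefficient is the partial derivative in y:
  ∂F/∂x = 2x/49
  ∂F/∂y = 2y/81

so d/dx[F(x, y(x))] = ∂F/∂x + (∂F/∂y)·y' = 0. Rearranging,
  dy/dx = -(∂F/∂x)/(∂F/∂y) = -(2x/49)/(2y/81) = -81x/(49y)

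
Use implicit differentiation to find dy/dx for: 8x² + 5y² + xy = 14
Apply d/dx to both sides, remembering that y depends on x. Each occurrence of y therefore brings in a y' = dy/dx via the chain rule.

With F(x, y) equal to the left-hand side minus the right, differentiate F term by term:
  d/dx[8x^2] = 16x
  d/dx[xy] = x·y' + y
  d/dx[5y^2] = 10y·y'
  d/dx[-14] = 0
Adding these up, d/dx[F] = 0 becomes
  (16x + y) + (x + 10y)·y' = 0,
so isolating y',
  dy/dx = -(16x + y)/(x + 10y) = (-16x - y)/(x + 10y)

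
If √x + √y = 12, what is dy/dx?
Take d/dx of both sides. Since y is implicitly a function of x, the chain rule attaches a y' = dy/dx factor whenever we differentiate through y.

Set F(x, y) = (left side) − (right side), so the curve is F = 0. Differentiating each term of F:
  d/dx[√(x)] = 1/(2√(x))
  d/dx[√(y)] = y'/(2√(y))
  d/dx[-12] = 0

Collecting, the y'-free part is the partial derivative in x and the y' coefficient is the partial derivative in y:
  ∂F/∂x = 1/(2√(x))
  ∂F/∂y = 1/(2√(y))

so d/dx[F(x, y(x))] = ∂F/∂x + (∂F/∂y)·y' = 0. Rearranging,
  dy/dx = -(∂F/∂x)/(∂F/∂y) = -(1/(2√(x)))/(1/(2√(y))) = -√(y)/√(x)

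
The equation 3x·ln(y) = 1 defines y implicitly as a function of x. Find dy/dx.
Take d/dx of both sides. Since y is implicitly a function of x, the chain rule attaches a y' = dy/dx factor whenever we differentiate through y.

Set F(x, y) = (left side) − (right side), so the curve is F = 0. Differentiating each term of F:
  d/dx[3x·ln(y)] = 3x·y'/y + 3ln(y)
  d/dx[-1] = 0

Collecting, the y'-free part is the partial derivative in x and the y' coefficient is the partial derivative in y:
  ∂F/∂x = 3ln(y)
  ∂F/∂y = 3x/y

so d/dx[F(x, y(x))] = ∂F/∂x + (∂F/∂y)·y' = 0. Rearranging,
  dy/dx = -(∂F/∂x)/(∂F/∂y) = -(3ln(y))/(3x/y) = -y·ln(y)/x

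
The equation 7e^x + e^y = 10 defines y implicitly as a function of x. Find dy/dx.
Differentiate both sides with respect to x, treating y as y(x). By the chain rule, any term containing y contributes a factor of y' = dy/dx when we differentiate it.

Move every term to one side and write the relation as F(x, y) = 0. Term by term,
  d/dx[7e^(x)] = 7e^(x)
  d/dx[e^(y)] = y'·e^(y)
  d/dx[-10] = 0

The pieces without y' make up ∂F/∂x and the coefficient of y' is ∂F/∂y:
  ∂F/∂x = 7e^(x),
  ∂F/∂y = e^(y).

Since d/dx[F] = ∂F/∂x + (∂F/∂y)·y' = 0, solve for y':
  (∂F/∂y)·y' = -∂F/∂x
  dy/dx = -(∂F/∂x)/(∂F/∂y) = -(7e^(x))/(e^(y)) = -7e^(x - y)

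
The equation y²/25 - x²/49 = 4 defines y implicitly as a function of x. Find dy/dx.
Apply d/dx to both sides, remembering that y depends on x. Each occurrence of y therefore brings in a y' = dy/dx via the chain rule.

With F(x, y) equal to the left-hand side minus the right, differentiate F term by term:
  d/dx[-x^2/49] = -2x/49
  d/dx[y^2/25] = 2y·y'/25
  d/dx[-4] = 0
Adding these up, d/dx[F] = 0 becomes
  (-2x/49) + (2y/25)·y' = 0,
so isolating y',
  dy/dx = -(-2x/49)/(2y/25) = 25x/(49y)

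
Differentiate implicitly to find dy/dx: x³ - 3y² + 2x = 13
Apply d/dx to both sides, remembering that y depends on x. Each occurrence of y therefore brings in a y' = dy/dx via the chain rule.

With F(x, y) equal to the left-hand side minus the right, differentiate F term by term:
  d/dx[x^3] = 3x^2
  d/dx[2x] = 2
  d/dx[-3y^2] = -6y·y'
  d/dx[-13] = 0
Adding these up, d/dx[F] = 0 becomes
  (3x^2 + 2) + (-6y)·y' = 0,
so isolating y',
  dy/dx = -(3x^2 + 2)/(-6y) = (3x^2 + 2)/(6y)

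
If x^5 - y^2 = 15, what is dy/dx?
Differentiate both sides with respect to x, treating y as y(x). By the chain rule, any term containing y contributes a factor of y' = dy/dx when we differentiate it.

Move every term to one side and write the relation as F(x, y) = 0. Term by term,
  d/dx[x^5] = 5x^4
  d/dx[-y^2] = -2y·y'
  d/dx[-15] = 0

The pieces without y' make up ∂F/∂x and the coefficient of y' is ∂F/∂y:
  ∂F/∂x = 5x^4,
  ∂F/∂y = -2y.

Since d/dx[F] = ∂F/∂x + (∂F/∂y)·y' = 0, solve for y':
  (∂F/∂y)·y' = -∂F/∂x
  dy/dx = -(∂F/∂x)/(∂F/∂y) = -(5x^4)/(-2y) = 5x^4/(2y)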